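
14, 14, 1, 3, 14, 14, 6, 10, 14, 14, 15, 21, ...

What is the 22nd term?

Reading positions in blocks of 4 reveals the pattern AABB — 2 tracks woven together.
Subsequence A is 14, 14, 14, 14, 14, 14, which is always 14.
Subsequence B is 1, 3, 6, 10, 15, 21, which is the triangular numbers T_1, T_2, ….
Position 22 falls in subsequence A as its term 12, giving 14.

14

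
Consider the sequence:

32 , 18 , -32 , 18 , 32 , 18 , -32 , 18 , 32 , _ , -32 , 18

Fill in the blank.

18

The terms cycle through 2 interleaved subsequences.
Track A = 32, -32, 32, -32, 32, -32: alternating ±32.
Track B = 18, 18, 18, 18, ?, 18: always 18.
Track B's pattern makes the blank 18.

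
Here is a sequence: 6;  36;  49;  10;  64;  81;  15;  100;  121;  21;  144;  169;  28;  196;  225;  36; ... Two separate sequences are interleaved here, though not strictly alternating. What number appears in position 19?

The slot pattern repeats as ABB (period 3), so there are 2 interleaved tracks.
Subsequence A: 6, 10, 15, 21, 28, 36 — triangular numbers starting at T_3.
Subsequence B: 36, 49, 64, 81, 100, 121, 144, 169, 196, 225 — consecutive squares n² from n = 6.
Position 19 → subsequence A, term 7 = 45.

45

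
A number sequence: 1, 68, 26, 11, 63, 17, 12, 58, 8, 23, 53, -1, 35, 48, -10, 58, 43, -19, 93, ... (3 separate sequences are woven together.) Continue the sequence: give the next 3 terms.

38, -28, 151

The terms cycle through 3 interleaved subsequences.
Stream A: 1, 11, 12, 23, 35, 58, 93 — Fibonacci-style (each term is the sum of the two before it).
Stream B: 68, 63, 58, 53, 48, 43 — arithmetic with common difference −5.
Stream C: 26, 17, 8, -1, -10, -19 — subtracting 9 each time.
The 20th slot belongs to stream B; its 7th term is 38.
The 21st slot belongs to stream C; its 7th term is -28.
Position 22 falls in stream A as its term 8, giving 151.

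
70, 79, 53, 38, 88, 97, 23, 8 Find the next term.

Reading positions in blocks of 4 reveals the pattern AABB — 2 tracks woven together.
Subsequence A: 70, 79, 88, 97. Linear: a_n = 61 + 9·n.
Subsequence B: 53, 38, 23, 8. Arithmetic with common difference −15.
Position 9 → subsequence A, term 5 = 106.

106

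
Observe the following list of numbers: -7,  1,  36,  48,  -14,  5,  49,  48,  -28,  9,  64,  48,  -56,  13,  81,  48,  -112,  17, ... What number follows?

100

Taking every 4th term gives 4 separate tracks.
Track A: -7, -14, -28, -56, -112 — multiplying by 2 each time.
Track B: 1, 5, 9, 13, 17 — adding 4 each time.
Track C: 36, 49, 64, 81 — the squares 6², 7², 8², ….
Track D: 48, 48, 48, 48 — the constant sequence 48.
Position 19 → track C, term 5 = 100.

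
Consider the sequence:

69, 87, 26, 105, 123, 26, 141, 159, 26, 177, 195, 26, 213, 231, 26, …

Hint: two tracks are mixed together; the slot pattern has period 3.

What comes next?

Reading positions in blocks of 3 reveals the pattern AAB — 2 tracks woven together.
Stream A is 69, 87, 105, 123, 141, 159, 177, 195, 213, 231, which is adding 18 each time.
Stream B is 26, 26, 26, 26, 26, which is always 26.
The 16th slot belongs to stream A; its 11th term is 249.

249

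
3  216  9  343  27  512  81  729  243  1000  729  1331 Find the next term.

Taking every 2nd term gives 2 separate tracks.
Track A: 3, 9, 27, 81, 243, 729. Powers 3^1, 3^2, 3^3, ….
Track B: 216, 343, 512, 729, 1000, 1331. Consecutive cubes n³ from n = 6.
Term 13 comes from track A (its 7th entry): 2187.

2187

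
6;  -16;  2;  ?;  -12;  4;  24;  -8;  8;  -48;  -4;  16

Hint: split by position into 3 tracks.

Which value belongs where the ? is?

-12

The terms cycle through 3 interleaved subsequences.
Track A: 6, ?, 24, -48 (a geometric progression (common ratio -2)).
Track B: -16, -12, -8, -4 (adding 4 each time).
Track C: 2, 4, 8, 16 (successive powers of 2).
Filling track A at index 2 by its rule yields -12.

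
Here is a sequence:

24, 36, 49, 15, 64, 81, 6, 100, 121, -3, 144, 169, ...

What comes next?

-12

Positions follow the repeating pattern ABB; grouping by letter gives 2 tracks.
Stream A: 24, 15, 6, -3. Arithmetic with common difference −9.
Stream B: 36, 49, 64, 81, 100, 121, 144, 169. Consecutive squares n² from n = 6.
Term 13 comes from stream A (its 5th entry): -12.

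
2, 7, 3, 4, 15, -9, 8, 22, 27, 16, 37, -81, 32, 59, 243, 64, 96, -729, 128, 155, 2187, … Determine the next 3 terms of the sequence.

The terms cycle through 3 interleaved subsequences.
Track A: 2, 4, 8, 16, 32, 64, 128 — powers 2^1, 2^2, 2^3, ….
Track B: 7, 15, 22, 37, 59, 96, 155 — each term equals the sum of the previous two.
Track C: 3, -9, 27, -81, 243, -729, 2187 — multiplying by -3 each time.
Term 22 comes from track A (its 8th entry): 256.
The 23rd slot belongs to track B; its 8th term is 251.
Term 24 comes from track C (its 8th entry): -6561.

256, 251, -6561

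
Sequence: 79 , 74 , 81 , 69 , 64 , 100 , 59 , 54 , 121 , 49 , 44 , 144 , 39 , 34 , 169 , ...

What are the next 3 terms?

Positions follow the repeating pattern AAB; grouping by letter gives 2 tracks.
Track A: 79, 74, 69, 64, 59, 54, 49, 44, 39, 34 — arithmetic, step −5.
Track B: 81, 100, 121, 144, 169 — perfect squares starting at 9².
Term 16 comes from track A (its 11th entry): 29.
Position 17 falls in track A as its term 12, giving 24.
The 18th slot belongs to track B; its 6th term is 196.

29, 24, 196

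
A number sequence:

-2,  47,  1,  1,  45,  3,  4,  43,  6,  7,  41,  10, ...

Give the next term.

10

Split by position mod 3 into 3 tracks.
Track A: -2, 1, 4, 7 — arithmetic, step +3.
Track B: 47, 45, 43, 41 — arithmetic, step −2.
Track C: 1, 3, 6, 10 — triangular numbers starting at T_1.
Position 13 → track A, term 5 = 10.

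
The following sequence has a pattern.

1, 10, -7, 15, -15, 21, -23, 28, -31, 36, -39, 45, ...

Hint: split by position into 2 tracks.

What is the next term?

Odd-indexed and even-indexed terms follow separate rules.
Track A is 1, -7, -15, -23, -31, -39, which is arithmetic, step −8.
Track B is 10, 15, 21, 28, 36, 45, which is the triangular numbers T_4, T_5, ….
Term 13 comes from track A (its 7th entry): -47.

-47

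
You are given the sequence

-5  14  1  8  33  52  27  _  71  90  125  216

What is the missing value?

64

Positions follow the repeating pattern AABB; grouping by letter gives 2 tracks.
Subsequence A: -5, 14, 33, 52, 71, 90 — arithmetic, step +19.
Subsequence B: 1, 8, 27, ?, 125, 216 — consecutive cubes n³ from n = 1.
So the missing entry in subsequence B is 64.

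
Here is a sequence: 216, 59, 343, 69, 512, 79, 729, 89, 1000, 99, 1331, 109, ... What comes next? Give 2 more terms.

1728, 119

Odd-indexed and even-indexed terms follow separate rules.
Track A: 216, 343, 512, 729, 1000, 1331. Consecutive cubes n³ from n = 6.
Track B: 59, 69, 79, 89, 99, 109. Linear: a_n = 49 + 10·n.
Position 13 falls in track A as its term 7, giving 1728.
Position 14 → track B, term 7 = 119.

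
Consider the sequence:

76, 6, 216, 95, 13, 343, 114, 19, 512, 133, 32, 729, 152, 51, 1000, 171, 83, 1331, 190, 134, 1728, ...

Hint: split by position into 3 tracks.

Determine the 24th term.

Read the sequence 3 terms at a time; column i is its own pattern.
Track A: 76, 95, 114, 133, 152, 171, 190 — arithmetic, step +19.
Track B: 6, 13, 19, 32, 51, 83, 134 — a Fibonacci-like recurrence a_n = a_{n-1} + a_{n-2}.
Track C: 216, 343, 512, 729, 1000, 1331, 1728 — perfect cubes starting at 6³.
Term 24 comes from track C (its 8th entry): 2197.

2197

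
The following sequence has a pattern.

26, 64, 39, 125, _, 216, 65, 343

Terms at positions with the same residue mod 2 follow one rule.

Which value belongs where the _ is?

52

Positions 1, 3, 5, … form one subsequence and positions 2, 4, 6, … form another.
Track A: 26, 39, ?, 65 (linear: a_n = 13 + 13·n).
Track B: 64, 125, 216, 343 (the cubes 4³, 5³, 6³, …).
The gap is track A's term 3; the rule gives 52.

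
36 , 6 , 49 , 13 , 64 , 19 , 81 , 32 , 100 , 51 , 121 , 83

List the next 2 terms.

144, 134

Split by position mod 2 into 2 tracks.
Track A: 36, 49, 64, 81, 100, 121. Perfect squares starting at 6².
Track B: 6, 13, 19, 32, 51, 83. A Fibonacci-like recurrence a_n = a_{n-1} + a_{n-2}.
Position 13 falls in track A as its term 7, giving 144.
Position 14 falls in track B as its term 7, giving 134.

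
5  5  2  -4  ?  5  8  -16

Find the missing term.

Reading positions in blocks of 4 reveals the pattern AABB — 2 tracks woven together.
Track A is 5, 5, ?, 5, which is always 5.
Track B is 2, -4, 8, -16, which is geometric with ratio -2.
So the missing entry in track A is 5.

5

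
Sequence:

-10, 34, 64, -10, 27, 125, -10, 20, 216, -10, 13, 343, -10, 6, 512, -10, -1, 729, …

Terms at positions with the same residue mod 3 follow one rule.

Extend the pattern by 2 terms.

-10, -8

Read the sequence 3 terms at a time; column i is its own pattern.
Track A: -10, -10, -10, -10, -10, -10 — constant -10.
Track B: 34, 27, 20, 13, 6, -1 — arithmetic, step −7.
Track C: 64, 125, 216, 343, 512, 729 — perfect cubes starting at 4³.
Term 19 comes from track A (its 7th entry): -10.
The 20th slot belongs to track B; its 7th term is -8.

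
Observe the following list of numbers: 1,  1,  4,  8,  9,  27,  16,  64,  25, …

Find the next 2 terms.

125, 36

Split by position mod 2 into 2 tracks.
Stream A: 1, 4, 9, 16, 25 — the squares 1², 2², 3², ….
Stream B: 1, 8, 27, 64 — perfect cubes starting at 1³.
Position 10 → stream B, term 5 = 125.
Position 11 falls in stream A as its term 6, giving 36.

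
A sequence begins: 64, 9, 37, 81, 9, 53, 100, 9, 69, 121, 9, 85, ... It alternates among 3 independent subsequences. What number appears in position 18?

Split by position mod 3: positions 1, 4, 7, … form one track, and each other residue class forms its own.
Track A: 64, 81, 100, 121. Perfect squares starting at 8².
Track B: 9, 9, 9, 9. Always 9.
Track C: 37, 53, 69, 85. Arithmetic, step +16.
Position 18 → track C, term 6 = 117.

117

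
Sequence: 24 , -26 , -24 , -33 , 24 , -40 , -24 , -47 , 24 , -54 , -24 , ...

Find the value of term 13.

24

The terms cycle through 2 interleaved subsequences.
Track A is 24, -24, 24, -24, 24, -24, which is the oscillation 24·(−1)^(n+1).
Track B is -26, -33, -40, -47, -54, which is arithmetic with common difference −7.
Position 13 → track A, term 7 = 24.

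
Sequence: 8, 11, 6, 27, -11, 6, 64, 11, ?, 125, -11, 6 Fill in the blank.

6

The terms cycle through 3 interleaved subsequences.
Track A: 8, 27, 64, 125 (consecutive cubes n³ from n = 2).
Track B: 11, -11, 11, -11 (oscillating between 11 and -11).
Track C: 6, 6, ?, 6 (constant 6).
Filling track C at index 3 by its rule yields 6.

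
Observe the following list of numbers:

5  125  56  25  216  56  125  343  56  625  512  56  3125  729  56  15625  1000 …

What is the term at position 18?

Split by position mod 3: positions 1, 4, 7, … form one track, and each other residue class forms its own.
Track A is 5, 25, 125, 625, 3125, 15625, which is powers 5^1, 5^2, 5^3, ….
Track B is 125, 216, 343, 512, 729, 1000, which is consecutive cubes n³ from n = 5.
Track C is 56, 56, 56, 56, 56, which is always 56.
Term 18 comes from track C (its 6th entry): 56.

56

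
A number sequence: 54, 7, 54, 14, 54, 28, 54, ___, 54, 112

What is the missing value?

56

The terms cycle through 2 interleaved subsequences.
Track A: 54, 54, 54, 54, 54 — the constant sequence 54.
Track B: 7, 14, 28, ?, 112 — multiplying by 2 each time.
Filling track B at index 4 by its rule yields 56.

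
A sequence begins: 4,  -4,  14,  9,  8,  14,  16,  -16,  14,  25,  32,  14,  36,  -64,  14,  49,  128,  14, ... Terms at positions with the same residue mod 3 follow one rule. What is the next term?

64

Split by position mod 3 into 3 tracks.
Stream A: 4, 9, 16, 25, 36, 49 (the squares 2², 3², 4², …).
Stream B: -4, 8, -16, 32, -64, 128 (geometric, ×-2 each step).
Stream C: 14, 14, 14, 14, 14, 14 (always 14).
The 19th slot belongs to stream A; its 7th term is 64.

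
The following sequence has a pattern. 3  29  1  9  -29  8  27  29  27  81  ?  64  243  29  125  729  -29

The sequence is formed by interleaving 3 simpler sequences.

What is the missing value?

-29

Split by position mod 3 into 3 tracks.
Subsequence A: 3, 9, 27, 81, 243, 729 — powers 3^1, 3^2, 3^3, ….
Subsequence B: 29, -29, 29, ?, 29, -29 — alternating ±29.
Subsequence C: 1, 8, 27, 64, 125 — the cubes 1³, 2³, 3³, ….
Filling subsequence B at index 4 by its rule yields -29.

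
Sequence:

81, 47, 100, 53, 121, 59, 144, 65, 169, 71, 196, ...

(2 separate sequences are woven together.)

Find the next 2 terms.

The terms cycle through 2 interleaved subsequences.
Track A: 81, 100, 121, 144, 169, 196. Consecutive squares n² from n = 9.
Track B: 47, 53, 59, 65, 71. Arithmetic with common difference +6.
The 12th slot belongs to track B; its 6th term is 77.
The 13th slot belongs to track A; its 7th term is 225.

77, 225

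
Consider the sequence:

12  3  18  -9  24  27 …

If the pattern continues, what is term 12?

Odd-indexed and even-indexed terms follow separate rules.
Track A: 12, 18, 24 (adding 6 each time).
Track B: 3, -9, 27 (geometric, ×-3 each step).
Position 12 → track B, term 6 = -729.

-729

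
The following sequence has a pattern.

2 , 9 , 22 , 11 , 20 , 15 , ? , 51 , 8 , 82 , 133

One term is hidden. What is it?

Positions follow the repeating pattern AAB; grouping by letter gives 2 tracks.
Subsequence A: 2, 9, 11, 20, ?, 51, 82, 133 — Fibonacci-style (each term is the sum of the two before it).
Subsequence B: 22, 15, 8 — arithmetic with common difference −7.
Subsequence A's pattern makes the blank 31.

31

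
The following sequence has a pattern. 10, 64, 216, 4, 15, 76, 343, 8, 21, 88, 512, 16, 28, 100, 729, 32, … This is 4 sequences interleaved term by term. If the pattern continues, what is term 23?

1331

Split by position mod 4 into 4 tracks.
Stream A: 10, 15, 21, 28 (the triangular numbers T_4, T_5, …).
Stream B: 64, 76, 88, 100 (linear: a_n = 52 + 12·n).
Stream C: 216, 343, 512, 729 (the cubes 6³, 7³, 8³, …).
Stream D: 4, 8, 16, 32 (multiplying by 2 each time).
Term 23 comes from stream C (its 6th entry): 1331.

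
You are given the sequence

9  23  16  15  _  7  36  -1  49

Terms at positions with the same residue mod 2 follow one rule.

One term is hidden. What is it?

25

Positions 1, 3, 5, … form one subsequence and positions 2, 4, 6, … form another.
Track A is 9, 16, ?, 36, 49, which is perfect squares starting at 3².
Track B is 23, 15, 7, -1, which is subtracting 8 each time.
The gap is track A's term 3; the rule gives 25.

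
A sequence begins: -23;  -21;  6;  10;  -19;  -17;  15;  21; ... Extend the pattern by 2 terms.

-15, -13

Positions follow the repeating pattern AABB; grouping by letter gives 2 tracks.
Track A: -23, -21, -19, -17 (adding 2 each time).
Track B: 6, 10, 15, 21 (the triangular numbers T_3, T_4, …).
Position 9 falls in track A as its term 5, giving -15.
The 10th slot belongs to track A; its 6th term is -13.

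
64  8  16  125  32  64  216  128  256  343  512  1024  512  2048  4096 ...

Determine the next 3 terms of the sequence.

729, 8192, 16384

Positions follow the repeating pattern ABB; grouping by letter gives 2 tracks.
Track A: 64, 125, 216, 343, 512 (the cubes 4³, 5³, 6³, …).
Track B: 8, 16, 32, 64, 128, 256, 512, 1024, 2048, 4096 (powers of 2).
Position 16 falls in track A as its term 6, giving 729.
Position 17 falls in track B as its term 11, giving 8192.
Term 18 comes from track B (its 12th entry): 16384.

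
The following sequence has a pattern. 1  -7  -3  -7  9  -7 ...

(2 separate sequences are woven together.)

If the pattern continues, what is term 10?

Taking every 2nd term gives 2 separate tracks.
Subsequence A = 1, -3, 9: a geometric progression (common ratio -3).
Subsequence B = -7, -7, -7: always -7.
Position 10 → subsequence B, term 5 = -7.

-7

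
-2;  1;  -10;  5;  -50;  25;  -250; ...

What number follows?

Positions 1, 3, 5, … form one subsequence and positions 2, 4, 6, … form another.
Track A is -2, -10, -50, -250, which is geometric with ratio 5.
Track B is 1, 5, 25, which is successive powers of 5.
Term 8 comes from track B (its 4th entry): 125.

125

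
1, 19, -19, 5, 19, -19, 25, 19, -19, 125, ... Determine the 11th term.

19

The slot pattern repeats as ABB (period 3), so there are 2 interleaved tracks.
Stream A = 1, 5, 25, 125: successive powers of 5.
Stream B = 19, -19, 19, -19, 19, -19: the oscillation 19·(−1)^(n+1).
Term 11 comes from stream B (its 7th entry): 19.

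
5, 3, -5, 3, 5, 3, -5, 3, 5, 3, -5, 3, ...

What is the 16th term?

Split by position mod 2 into 2 tracks.
Track A is 5, -5, 5, -5, 5, -5, which is oscillating between 5 and -5.
Track B is 3, 3, 3, 3, 3, 3, which is always 3.
Position 16 falls in track B as its term 8, giving 3.

3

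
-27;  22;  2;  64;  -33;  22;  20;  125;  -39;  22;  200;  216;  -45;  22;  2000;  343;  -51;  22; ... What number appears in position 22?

22

Split by position mod 4: positions 1, 5, 9, … form one track, and each other residue class forms its own.
Subsequence A: -27, -33, -39, -45, -51. Subtracting 6 each time.
Subsequence B: 22, 22, 22, 22, 22. Always 22.
Subsequence C: 2, 20, 200, 2000. Multiplying by 10 each time.
Subsequence D: 64, 125, 216, 343. The cubes 4³, 5³, 6³, ….
Position 22 falls in subsequence B as its term 6, giving 22.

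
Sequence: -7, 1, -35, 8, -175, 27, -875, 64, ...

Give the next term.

The terms cycle through 2 interleaved subsequences.
Track A: -7, -35, -175, -875. A geometric progression (common ratio 5).
Track B: 1, 8, 27, 64. The cubes 1³, 2³, 3³, ….
Position 9 falls in track A as its term 5, giving -4375.

-4375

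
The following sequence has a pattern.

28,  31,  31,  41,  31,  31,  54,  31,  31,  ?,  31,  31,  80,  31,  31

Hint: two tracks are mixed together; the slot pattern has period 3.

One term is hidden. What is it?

Positions follow the repeating pattern ABB; grouping by letter gives 2 tracks.
Track A = 28, 41, 54, ?, 80: arithmetic with common difference +13.
Track B = 31, 31, 31, 31, 31, 31, 31, 31, 31, 31: the constant sequence 31.
Track A's pattern makes the blank 67.

67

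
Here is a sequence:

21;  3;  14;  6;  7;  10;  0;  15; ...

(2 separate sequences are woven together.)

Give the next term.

Positions 1, 3, 5, … form one subsequence and positions 2, 4, 6, … form another.
Subsequence A: 21, 14, 7, 0 — arithmetic with common difference −7.
Subsequence B: 3, 6, 10, 15 — triangular numbers starting at T_2.
Term 9 comes from subsequence A (its 5th entry): -7.

-7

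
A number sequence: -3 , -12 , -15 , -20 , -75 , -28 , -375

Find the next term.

Taking every 2nd term gives 2 separate tracks.
Track A: -3, -15, -75, -375 (a geometric progression (common ratio 5)).
Track B: -12, -20, -28 (arithmetic, step −8).
Position 8 falls in track B as its term 4, giving -36.

-36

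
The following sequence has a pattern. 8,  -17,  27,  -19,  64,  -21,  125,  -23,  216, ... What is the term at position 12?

Split by position mod 2 into 2 tracks.
Stream A: 8, 27, 64, 125, 216 (perfect cubes starting at 2³).
Stream B: -17, -19, -21, -23 (arithmetic, step −2).
Position 12 falls in stream B as its term 6, giving -27.

-27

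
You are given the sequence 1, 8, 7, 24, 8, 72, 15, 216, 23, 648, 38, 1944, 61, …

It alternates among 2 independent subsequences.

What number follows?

5832

Taking every 2nd term gives 2 separate tracks.
Track A: 1, 7, 8, 15, 23, 38, 61 — each term equals the sum of the previous two.
Track B: 8, 24, 72, 216, 648, 1944 — a geometric progression (common ratio 3).
The 14th slot belongs to track B; its 7th term is 5832.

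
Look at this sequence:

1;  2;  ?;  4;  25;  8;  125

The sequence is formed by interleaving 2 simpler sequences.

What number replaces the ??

5

Split by position mod 2 into 2 tracks.
Subsequence A = 1, ?, 25, 125: multiplying by 5 each time.
Subsequence B = 2, 4, 8: successive powers of 2.
The gap is subsequence A's term 2; the rule gives 5.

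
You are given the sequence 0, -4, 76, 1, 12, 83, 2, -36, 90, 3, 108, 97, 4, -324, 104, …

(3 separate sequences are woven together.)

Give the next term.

The terms cycle through 3 interleaved subsequences.
Stream A: 0, 1, 2, 3, 4 (adding 1 each time).
Stream B: -4, 12, -36, 108, -324 (geometric, ×-3 each step).
Stream C: 76, 83, 90, 97, 104 (arithmetic with common difference +7).
Position 16 → stream A, term 6 = 5.

5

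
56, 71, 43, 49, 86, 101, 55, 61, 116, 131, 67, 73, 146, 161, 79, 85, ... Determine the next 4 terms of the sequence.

176, 191, 91, 97

Positions follow the repeating pattern AABB; grouping by letter gives 2 tracks.
Track A = 56, 71, 86, 101, 116, 131, 146, 161: adding 15 each time.
Track B = 43, 49, 55, 61, 67, 73, 79, 85: linear: a_n = 37 + 6·n.
Term 17 comes from track A (its 9th entry): 176.
Position 18 → track A, term 10 = 191.
Position 19 falls in track B as its term 9, giving 91.
The 20th slot belongs to track B; its 10th term is 97.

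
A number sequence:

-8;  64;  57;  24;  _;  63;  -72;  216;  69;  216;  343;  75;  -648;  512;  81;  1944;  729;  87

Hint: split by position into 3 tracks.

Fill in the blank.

Read the sequence 3 terms at a time; column i is its own pattern.
Track A: -8, 24, -72, 216, -648, 1944 (geometric with ratio -3).
Track B: 64, ?, 216, 343, 512, 729 (perfect cubes starting at 4³).
Track C: 57, 63, 69, 75, 81, 87 (arithmetic, step +6).
Track B's pattern makes the blank 125.

125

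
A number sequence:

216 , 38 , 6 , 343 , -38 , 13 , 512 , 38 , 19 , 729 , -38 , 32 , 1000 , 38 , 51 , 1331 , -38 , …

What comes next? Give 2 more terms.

Split by position mod 3 into 3 tracks.
Subsequence A: 216, 343, 512, 729, 1000, 1331 — the cubes 6³, 7³, 8³, ….
Subsequence B: 38, -38, 38, -38, 38, -38 — the oscillation 38·(−1)^(n+1).
Subsequence C: 6, 13, 19, 32, 51 — Fibonacci-style (each term is the sum of the two before it).
The 18th slot belongs to subsequence C; its 6th term is 83.
The 19th slot belongs to subsequence A; its 7th term is 1728.

83, 1728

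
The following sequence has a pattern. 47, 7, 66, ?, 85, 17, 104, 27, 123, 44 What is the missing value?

10

Positions 1, 3, 5, … form one subsequence and positions 2, 4, 6, … form another.
Subsequence A: 47, 66, 85, 104, 123 — arithmetic, step +19.
Subsequence B: 7, ?, 17, 27, 44 — each term equals the sum of the previous two.
Subsequence B's pattern makes the blank 10.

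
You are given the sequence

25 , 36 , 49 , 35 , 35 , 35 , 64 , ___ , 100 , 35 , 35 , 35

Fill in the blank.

81

The slot pattern repeats as AAABBB (period 6), so there are 2 interleaved tracks.
Track A: 25, 36, 49, 64, ?, 100. Perfect squares starting at 5².
Track B: 35, 35, 35, 35, 35, 35. Always 35.
Filling track A at index 5 by its rule yields 81.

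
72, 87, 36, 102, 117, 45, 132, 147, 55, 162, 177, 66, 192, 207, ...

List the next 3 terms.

78, 222, 237

The slot pattern repeats as AAB (period 3), so there are 2 interleaved tracks.
Track A: 72, 87, 102, 117, 132, 147, 162, 177, 192, 207 — adding 15 each time.
Track B: 36, 45, 55, 66 — triangular numbers n(n+1)/2 for n = 8, 9, ….
The 15th slot belongs to track B; its 5th term is 78.
Term 16 comes from track A (its 11th entry): 222.
Position 17 → track A, term 12 = 237.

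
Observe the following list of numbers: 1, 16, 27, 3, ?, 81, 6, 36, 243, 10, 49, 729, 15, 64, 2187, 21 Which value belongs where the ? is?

Read the sequence 3 terms at a time; column i is its own pattern.
Subsequence A: 1, 3, 6, 10, 15, 21 — the triangular numbers T_1, T_2, ….
Subsequence B: 16, ?, 36, 49, 64 — perfect squares starting at 4².
Subsequence C: 27, 81, 243, 729, 2187 — powers 3^3, 3^4, 3^5, ….
The gap is subsequence B's term 2; the rule gives 25.

25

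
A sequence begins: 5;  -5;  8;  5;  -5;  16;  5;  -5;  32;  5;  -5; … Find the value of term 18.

256

The slot pattern repeats as AAB (period 3), so there are 2 interleaved tracks.
Subsequence A: 5, -5, 5, -5, 5, -5, 5, -5. Alternating ±5.
Subsequence B: 8, 16, 32. Powers 2^3, 2^4, 2^5, ….
Position 18 falls in subsequence B as its term 6, giving 256.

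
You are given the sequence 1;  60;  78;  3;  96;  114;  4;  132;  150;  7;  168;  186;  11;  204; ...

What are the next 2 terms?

Reading positions in blocks of 3 reveals the pattern ABB — 2 tracks woven together.
Track A = 1, 3, 4, 7, 11: a Fibonacci-like recurrence a_n = a_{n-1} + a_{n-2}.
Track B = 60, 78, 96, 114, 132, 150, 168, 186, 204: arithmetic with common difference +18.
Position 15 falls in track B as its term 10, giving 222.
Term 16 comes from track A (its 6th entry): 18.

222, 18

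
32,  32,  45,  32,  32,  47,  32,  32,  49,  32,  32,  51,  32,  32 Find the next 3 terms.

53, 32, 32

Positions follow the repeating pattern AAB; grouping by letter gives 2 tracks.
Stream A: 32, 32, 32, 32, 32, 32, 32, 32, 32, 32. The constant sequence 32.
Stream B: 45, 47, 49, 51. Linear: a_n = 43 + 2·n.
The 15th slot belongs to stream B; its 5th term is 53.
Position 16 falls in stream A as its term 11, giving 32.
The 17th slot belongs to stream A; its 12th term is 32.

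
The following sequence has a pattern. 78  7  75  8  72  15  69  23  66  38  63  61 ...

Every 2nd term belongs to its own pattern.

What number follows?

60

Odd-indexed and even-indexed terms follow separate rules.
Stream A: 78, 75, 72, 69, 66, 63 (subtracting 3 each time).
Stream B: 7, 8, 15, 23, 38, 61 (a Fibonacci-like recurrence a_n = a_{n-1} + a_{n-2}).
Position 13 falls in stream A as its term 7, giving 60.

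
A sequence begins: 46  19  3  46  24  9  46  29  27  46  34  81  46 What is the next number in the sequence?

39

Taking every 3rd term gives 3 separate tracks.
Track A = 46, 46, 46, 46, 46: always 46.
Track B = 19, 24, 29, 34: arithmetic with common difference +5.
Track C = 3, 9, 27, 81: powers of 3.
Position 14 falls in track B as its term 5, giving 39.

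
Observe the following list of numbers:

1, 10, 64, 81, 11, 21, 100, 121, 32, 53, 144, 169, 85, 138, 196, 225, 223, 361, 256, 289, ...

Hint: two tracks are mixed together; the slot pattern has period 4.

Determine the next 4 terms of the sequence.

584, 945, 324, 361

Positions follow the repeating pattern AABB; grouping by letter gives 2 tracks.
Stream A: 1, 10, 11, 21, 32, 53, 85, 138, 223, 361. Fibonacci-style (each term is the sum of the two before it).
Stream B: 64, 81, 100, 121, 144, 169, 196, 225, 256, 289. Perfect squares starting at 8².
Position 21 falls in stream A as its term 11, giving 584.
Position 22 → stream A, term 12 = 945.
Term 23 comes from stream B (its 11th entry): 324.
Position 24 falls in stream B as its term 12, giving 361.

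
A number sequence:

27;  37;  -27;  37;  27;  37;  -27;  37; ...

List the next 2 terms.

27, 37

Split by position mod 2 into 2 tracks.
Stream A: 27, -27, 27, -27 (alternating ±27).
Stream B: 37, 37, 37, 37 (the constant sequence 37).
Position 9 → stream A, term 5 = 27.
Position 10 → stream B, term 5 = 37.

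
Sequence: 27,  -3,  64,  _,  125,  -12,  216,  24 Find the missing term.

6

Positions 1, 3, 5, … form one subsequence and positions 2, 4, 6, … form another.
Stream A: 27, 64, 125, 216 — perfect cubes starting at 3³.
Stream B: -3, ?, -12, 24 — geometric, ×-2 each step.
Stream B's pattern makes the blank 6.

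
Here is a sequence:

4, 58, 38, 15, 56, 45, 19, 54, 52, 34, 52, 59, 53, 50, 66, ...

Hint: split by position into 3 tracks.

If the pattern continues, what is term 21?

The terms cycle through 3 interleaved subsequences.
Stream A is 4, 15, 19, 34, 53, which is Fibonacci-style (each term is the sum of the two before it).
Stream B is 58, 56, 54, 52, 50, which is linear: a_n = 60 − 2·n.
Stream C is 38, 45, 52, 59, 66, which is arithmetic, step +7.
Position 21 falls in stream C as its term 7, giving 80.

80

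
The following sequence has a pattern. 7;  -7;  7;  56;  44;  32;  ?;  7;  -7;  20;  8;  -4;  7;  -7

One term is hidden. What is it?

-7

The slot pattern repeats as AAABBB (period 6), so there are 2 interleaved tracks.
Track A is 7, -7, 7, ?, 7, -7, 7, -7, which is the oscillation 7·(−1)^(n+1).
Track B is 56, 44, 32, 20, 8, -4, which is arithmetic with common difference −12.
Filling track A at index 4 by its rule yields -7.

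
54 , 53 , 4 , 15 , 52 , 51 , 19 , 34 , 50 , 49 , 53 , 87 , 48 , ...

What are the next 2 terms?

Reading positions in blocks of 4 reveals the pattern AABB — 2 tracks woven together.
Track A = 54, 53, 52, 51, 50, 49, 48: subtracting 1 each time.
Track B = 4, 15, 19, 34, 53, 87: Fibonacci-style (each term is the sum of the two before it).
Term 14 comes from track A (its 8th entry): 47.
Term 15 comes from track B (its 7th entry): 140.

47, 140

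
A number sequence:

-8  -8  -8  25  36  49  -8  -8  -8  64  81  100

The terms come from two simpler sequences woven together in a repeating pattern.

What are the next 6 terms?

-8, -8, -8, 121, 144, 169

Reading positions in blocks of 6 reveals the pattern AAABBB — 2 tracks woven together.
Stream A = -8, -8, -8, -8, -8, -8: the constant sequence -8.
Stream B = 25, 36, 49, 64, 81, 100: the squares 5², 6², 7², ….
Position 13 falls in stream A as its term 7, giving -8.
Term 14 comes from stream A (its 8th entry): -8.
Term 15 comes from stream A (its 9th entry): -8.
Position 16 → stream B, term 7 = 121.
The 17th slot belongs to stream B; its 8th term is 144.
Position 18 → stream B, term 9 = 169.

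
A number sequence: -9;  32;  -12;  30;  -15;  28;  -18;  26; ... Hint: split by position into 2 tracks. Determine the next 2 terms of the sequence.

Taking every 2nd term gives 2 separate tracks.
Track A: -9, -12, -15, -18 (subtracting 3 each time).
Track B: 32, 30, 28, 26 (subtracting 2 each time).
Term 9 comes from track A (its 5th entry): -21.
Position 10 falls in track B as its term 5, giving 24.

-21, 24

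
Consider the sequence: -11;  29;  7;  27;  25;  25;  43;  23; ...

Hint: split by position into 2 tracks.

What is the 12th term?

19

Taking every 2nd term gives 2 separate tracks.
Track A: -11, 7, 25, 43 — linear: a_n = -29 + 18·n.
Track B: 29, 27, 25, 23 — linear: a_n = 31 − 2·n.
Position 12 falls in track B as its term 6, giving 19.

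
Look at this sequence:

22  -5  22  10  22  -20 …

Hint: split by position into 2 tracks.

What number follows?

22

Odd-indexed and even-indexed terms follow separate rules.
Subsequence A: 22, 22, 22 — the constant sequence 22.
Subsequence B: -5, 10, -20 — multiplying by -2 each time.
Position 7 → subsequence A, term 4 = 22.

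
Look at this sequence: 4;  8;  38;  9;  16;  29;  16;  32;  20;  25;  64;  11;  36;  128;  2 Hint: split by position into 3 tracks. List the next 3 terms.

49, 256, -7

Split by position mod 3: positions 1, 4, 7, … form one track, and each other residue class forms its own.
Track A: 4, 9, 16, 25, 36. The squares 2², 3², 4², ….
Track B: 8, 16, 32, 64, 128. Powers 2^3, 2^4, 2^5, ….
Track C: 38, 29, 20, 11, 2. Subtracting 9 each time.
Position 16 → track A, term 6 = 49.
Term 17 comes from track B (its 6th entry): 256.
Position 18 falls in track C as its term 6, giving -7.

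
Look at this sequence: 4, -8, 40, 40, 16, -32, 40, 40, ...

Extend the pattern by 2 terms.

Positions follow the repeating pattern AABB; grouping by letter gives 2 tracks.
Subsequence A: 4, -8, 16, -32 (multiplying by -2 each time).
Subsequence B: 40, 40, 40, 40 (constant 40).
Position 9 → subsequence A, term 5 = 64.
Term 10 comes from subsequence A (its 6th entry): -128.

64, -128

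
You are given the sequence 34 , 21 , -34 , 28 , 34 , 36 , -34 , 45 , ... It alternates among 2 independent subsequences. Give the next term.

34

Split by position mod 2 into 2 tracks.
Track A is 34, -34, 34, -34, which is the oscillation 34·(−1)^(n+1).
Track B is 21, 28, 36, 45, which is triangular numbers starting at T_6.
Position 9 falls in track A as its term 5, giving 34.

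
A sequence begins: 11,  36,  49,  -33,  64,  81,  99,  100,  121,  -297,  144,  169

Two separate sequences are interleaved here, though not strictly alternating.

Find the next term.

891

Positions follow the repeating pattern ABB; grouping by letter gives 2 tracks.
Stream A: 11, -33, 99, -297 — geometric, ×-3 each step.
Stream B: 36, 49, 64, 81, 100, 121, 144, 169 — perfect squares starting at 6².
The 13th slot belongs to stream A; its 5th term is 891.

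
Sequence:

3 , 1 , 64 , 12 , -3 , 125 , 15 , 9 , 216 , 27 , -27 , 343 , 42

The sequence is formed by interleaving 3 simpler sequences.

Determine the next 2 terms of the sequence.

Read the sequence 3 terms at a time; column i is its own pattern.
Subsequence A = 3, 12, 15, 27, 42: a Fibonacci-like recurrence a_n = a_{n-1} + a_{n-2}.
Subsequence B = 1, -3, 9, -27: a geometric progression (common ratio -3).
Subsequence C = 64, 125, 216, 343: the cubes 4³, 5³, 6³, ….
Position 14 falls in subsequence B as its term 5, giving 81.
The 15th slot belongs to subsequence C; its 5th term is 512.

81, 512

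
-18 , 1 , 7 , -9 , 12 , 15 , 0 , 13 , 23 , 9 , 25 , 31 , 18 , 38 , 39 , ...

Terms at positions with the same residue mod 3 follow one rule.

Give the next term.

The terms cycle through 3 interleaved subsequences.
Subsequence A: -18, -9, 0, 9, 18 (arithmetic, step +9).
Subsequence B: 1, 12, 13, 25, 38 (Fibonacci-style (each term is the sum of the two before it)).
Subsequence C: 7, 15, 23, 31, 39 (arithmetic, step +8).
Position 16 falls in subsequence A as its term 6, giving 27.

27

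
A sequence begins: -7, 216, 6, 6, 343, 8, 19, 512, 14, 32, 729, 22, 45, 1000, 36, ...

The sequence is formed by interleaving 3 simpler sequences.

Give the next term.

58

Read the sequence 3 terms at a time; column i is its own pattern.
Track A: -7, 6, 19, 32, 45 (linear: a_n = -20 + 13·n).
Track B: 216, 343, 512, 729, 1000 (perfect cubes starting at 6³).
Track C: 6, 8, 14, 22, 36 (each term equals the sum of the previous two).
Position 16 falls in track A as its term 6, giving 58.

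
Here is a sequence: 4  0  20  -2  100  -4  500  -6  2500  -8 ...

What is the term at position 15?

312500

Odd-indexed and even-indexed terms follow separate rules.
Subsequence A = 4, 20, 100, 500, 2500: geometric with ratio 5.
Subsequence B = 0, -2, -4, -6, -8: arithmetic, step −2.
Position 15 → subsequence A, term 8 = 312500.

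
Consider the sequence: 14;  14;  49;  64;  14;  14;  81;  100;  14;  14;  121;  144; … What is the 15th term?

The slot pattern repeats as AABB (period 4), so there are 2 interleaved tracks.
Track A: 14, 14, 14, 14, 14, 14 — always 14.
Track B: 49, 64, 81, 100, 121, 144 — perfect squares starting at 7².
Position 15 → track B, term 7 = 169.

169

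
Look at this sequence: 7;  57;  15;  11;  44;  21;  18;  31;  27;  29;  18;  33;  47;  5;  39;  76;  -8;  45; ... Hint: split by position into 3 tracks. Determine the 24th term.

57

The terms cycle through 3 interleaved subsequences.
Subsequence A: 7, 11, 18, 29, 47, 76. A Fibonacci-like recurrence a_n = a_{n-1} + a_{n-2}.
Subsequence B: 57, 44, 31, 18, 5, -8. Arithmetic with common difference −13.
Subsequence C: 15, 21, 27, 33, 39, 45. Arithmetic, step +6.
Position 24 falls in subsequence C as its term 8, giving 57.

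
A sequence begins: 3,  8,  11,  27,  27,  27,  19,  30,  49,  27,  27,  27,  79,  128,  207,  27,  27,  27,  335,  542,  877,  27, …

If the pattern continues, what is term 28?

27

Reading positions in blocks of 6 reveals the pattern AAABBB — 2 tracks woven together.
Track A = 3, 8, 11, 19, 30, 49, 79, 128, 207, 335, 542, 877: each term equals the sum of the previous two.
Track B = 27, 27, 27, 27, 27, 27, 27, 27, 27, 27: constant 27.
Position 28 falls in track B as its term 13, giving 27.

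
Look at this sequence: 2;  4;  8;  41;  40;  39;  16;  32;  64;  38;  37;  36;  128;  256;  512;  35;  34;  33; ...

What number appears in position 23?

Reading positions in blocks of 6 reveals the pattern AAABBB — 2 tracks woven together.
Stream A: 2, 4, 8, 16, 32, 64, 128, 256, 512 — successive powers of 2.
Stream B: 41, 40, 39, 38, 37, 36, 35, 34, 33 — arithmetic, step −1.
Position 23 → stream B, term 11 = 31.

31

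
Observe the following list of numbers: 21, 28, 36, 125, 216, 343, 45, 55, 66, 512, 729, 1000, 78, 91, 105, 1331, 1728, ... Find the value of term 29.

5832

Reading positions in blocks of 6 reveals the pattern AAABBB — 2 tracks woven together.
Subsequence A: 21, 28, 36, 45, 55, 66, 78, 91, 105. Triangular numbers n(n+1)/2 for n = 6, 7, ….
Subsequence B: 125, 216, 343, 512, 729, 1000, 1331, 1728. Consecutive cubes n³ from n = 5.
Position 29 falls in subsequence B as its term 14, giving 5832.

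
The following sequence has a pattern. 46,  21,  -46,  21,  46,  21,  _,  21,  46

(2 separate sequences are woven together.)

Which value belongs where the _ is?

-46

Positions 1, 3, 5, … form one subsequence and positions 2, 4, 6, … form another.
Track A is 46, -46, 46, ?, 46, which is oscillating between 46 and -46.
Track B is 21, 21, 21, 21, which is constant 21.
So the missing entry in track A is -46.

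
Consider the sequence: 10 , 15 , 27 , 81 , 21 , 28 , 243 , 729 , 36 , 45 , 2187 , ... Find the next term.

Positions follow the repeating pattern AABB; grouping by letter gives 2 tracks.
Stream A: 10, 15, 21, 28, 36, 45 — triangular numbers starting at T_4.
Stream B: 27, 81, 243, 729, 2187 — powers of 3.
The 12th slot belongs to stream B; its 6th term is 6561.

6561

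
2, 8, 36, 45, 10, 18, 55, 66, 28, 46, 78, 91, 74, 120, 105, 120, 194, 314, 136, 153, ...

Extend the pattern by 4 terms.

Reading positions in blocks of 4 reveals the pattern AABB — 2 tracks woven together.
Subsequence A is 2, 8, 10, 18, 28, 46, 74, 120, 194, 314, which is each term equals the sum of the previous two.
Subsequence B is 36, 45, 55, 66, 78, 91, 105, 120, 136, 153, which is the triangular numbers T_8, T_9, ….
Term 21 comes from subsequence A (its 11th entry): 508.
Position 22 falls in subsequence A as its term 12, giving 822.
Position 23 falls in subsequence B as its term 11, giving 171.
Position 24 → subsequence B, term 12 = 190.

508, 822, 171, 190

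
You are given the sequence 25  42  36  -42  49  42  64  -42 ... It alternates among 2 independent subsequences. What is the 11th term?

Positions 1, 3, 5, … form one subsequence and positions 2, 4, 6, … form another.
Subsequence A: 25, 36, 49, 64 — perfect squares starting at 5².
Subsequence B: 42, -42, 42, -42 — oscillating between 42 and -42.
The 11th slot belongs to subsequence A; its 6th term is 100.

100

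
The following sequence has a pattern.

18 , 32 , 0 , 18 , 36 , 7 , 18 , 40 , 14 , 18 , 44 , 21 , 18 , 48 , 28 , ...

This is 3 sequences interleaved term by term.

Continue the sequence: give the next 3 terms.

18, 52, 35

Taking every 3rd term gives 3 separate tracks.
Stream A: 18, 18, 18, 18, 18. Constant 18.
Stream B: 32, 36, 40, 44, 48. Linear: a_n = 28 + 4·n.
Stream C: 0, 7, 14, 21, 28. Arithmetic, step +7.
The 16th slot belongs to stream A; its 6th term is 18.
Term 17 comes from stream B (its 6th entry): 52.
The 18th slot belongs to stream C; its 6th term is 35.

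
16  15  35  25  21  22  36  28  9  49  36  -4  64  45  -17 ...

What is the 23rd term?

78

Split by position mod 3: positions 1, 4, 7, … form one track, and each other residue class forms its own.
Track A: 16, 25, 36, 49, 64 (perfect squares starting at 4²).
Track B: 15, 21, 28, 36, 45 (the triangular numbers T_5, T_6, …).
Track C: 35, 22, 9, -4, -17 (linear: a_n = 48 − 13·n).
Position 23 → track B, term 8 = 78.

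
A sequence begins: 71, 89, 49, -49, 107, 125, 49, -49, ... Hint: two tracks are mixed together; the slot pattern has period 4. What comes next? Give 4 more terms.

143, 161, 49, -49

Positions follow the repeating pattern AABB; grouping by letter gives 2 tracks.
Subsequence A is 71, 89, 107, 125, which is linear: a_n = 53 + 18·n.
Subsequence B is 49, -49, 49, -49, which is oscillating between 49 and -49.
Term 9 comes from subsequence A (its 5th entry): 143.
Position 10 falls in subsequence A as its term 6, giving 161.
Position 11 → subsequence B, term 5 = 49.
Term 12 comes from subsequence B (its 6th entry): -49.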